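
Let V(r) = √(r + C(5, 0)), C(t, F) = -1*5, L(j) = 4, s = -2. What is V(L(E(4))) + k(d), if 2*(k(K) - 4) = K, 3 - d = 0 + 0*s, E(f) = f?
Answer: 11/2 + I ≈ 5.5 + 1.0*I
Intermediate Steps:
d = 3 (d = 3 - (0 + 0*(-2)) = 3 - (0 + 0) = 3 - 1*0 = 3 + 0 = 3)
k(K) = 4 + K/2
C(t, F) = -5
V(r) = √(-5 + r) (V(r) = √(r - 5) = √(-5 + r))
V(L(E(4))) + k(d) = √(-5 + 4) + (4 + (½)*3) = √(-1) + (4 + 3/2) = I + 11/2 = 11/2 + I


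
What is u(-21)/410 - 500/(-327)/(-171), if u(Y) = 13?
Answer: 521921/22925970 ≈ 0.022765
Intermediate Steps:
u(-21)/410 - 500/(-327)/(-171) = 13/410 - 500/(-327)/(-171) = 13*(1/410) - 500*(-1/327)*(-1/171) = 13/410 + (500/327)*(-1/171) = 13/410 - 500/55917 = 521921/22925970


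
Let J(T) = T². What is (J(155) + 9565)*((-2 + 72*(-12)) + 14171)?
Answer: 446914950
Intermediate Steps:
(J(155) + 9565)*((-2 + 72*(-12)) + 14171) = (155² + 9565)*((-2 + 72*(-12)) + 14171) = (24025 + 9565)*((-2 - 864) + 14171) = 33590*(-866 + 14171) = 33590*13305 = 446914950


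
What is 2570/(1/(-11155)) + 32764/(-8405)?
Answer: -240957514514/8405 ≈ -2.8668e+7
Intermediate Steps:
2570/(1/(-11155)) + 32764/(-8405) = 2570/(-1/11155) + 32764*(-1/8405) = 2570*(-11155) - 32764/8405 = -28668350 - 32764/8405 = -240957514514/8405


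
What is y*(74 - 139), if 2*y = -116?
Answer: 3770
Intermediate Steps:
y = -58 (y = (½)*(-116) = -58)
y*(74 - 139) = -58*(74 - 139) = -58*(-65) = 3770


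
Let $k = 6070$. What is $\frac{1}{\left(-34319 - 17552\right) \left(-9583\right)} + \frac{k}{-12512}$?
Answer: $- \frac{1508637165499}{3109731185008} \approx -0.48513$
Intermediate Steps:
$\frac{1}{\left(-34319 - 17552\right) \left(-9583\right)} + \frac{k}{-12512} = \frac{1}{\left(-34319 - 17552\right) \left(-9583\right)} + \frac{6070}{-12512} = \frac{1}{-51871} \left(- \frac{1}{9583}\right) + 6070 \left(- \frac{1}{12512}\right) = \left(- \frac{1}{51871}\right) \left(- \frac{1}{9583}\right) - \frac{3035}{6256} = \frac{1}{497079793} - \frac{3035}{6256} = - \frac{1508637165499}{3109731185008}$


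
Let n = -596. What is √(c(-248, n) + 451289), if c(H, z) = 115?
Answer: 6*√12539 ≈ 671.87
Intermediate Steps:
√(c(-248, n) + 451289) = √(115 + 451289) = √451404 = 6*√12539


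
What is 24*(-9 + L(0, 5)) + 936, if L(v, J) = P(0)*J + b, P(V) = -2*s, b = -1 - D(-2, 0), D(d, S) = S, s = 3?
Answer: -24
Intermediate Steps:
b = -1 (b = -1 - 1*0 = -1 + 0 = -1)
P(V) = -6 (P(V) = -2*3 = -6)
L(v, J) = -1 - 6*J (L(v, J) = -6*J - 1 = -1 - 6*J)
24*(-9 + L(0, 5)) + 936 = 24*(-9 + (-1 - 6*5)) + 936 = 24*(-9 + (-1 - 30)) + 936 = 24*(-9 - 31) + 936 = 24*(-40) + 936 = -960 + 936 = -24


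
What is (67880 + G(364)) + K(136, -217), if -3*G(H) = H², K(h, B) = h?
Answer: 71552/3 ≈ 23851.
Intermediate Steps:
G(H) = -H²/3
(67880 + G(364)) + K(136, -217) = (67880 - ⅓*364²) + 136 = (67880 - ⅓*132496) + 136 = (67880 - 132496/3) + 136 = 71144/3 + 136 = 71552/3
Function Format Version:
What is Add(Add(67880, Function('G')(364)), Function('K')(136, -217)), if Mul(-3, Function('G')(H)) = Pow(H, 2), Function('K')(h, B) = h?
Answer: Rational(71552, 3) ≈ 23851.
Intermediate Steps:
Function('G')(H) = Mul(Rational(-1, 3), Pow(H, 2))
Add(Add(67880, Function('G')(364)), Function('K')(136, -217)) = Add(Add(67880, Mul(Rational(-1, 3), Pow(364, 2))), 136) = Add(Add(67880, Mul(Rational(-1, 3), 132496)), 136) = Add(Add(67880, Rational(-132496, 3)), 136) = Add(Rational(71144, 3), 136) = Rational(71552, 3)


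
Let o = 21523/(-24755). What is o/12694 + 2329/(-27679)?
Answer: -732460625247/8697848129630 ≈ -0.084212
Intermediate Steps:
o = -21523/24755 (o = 21523*(-1/24755) = -21523/24755 ≈ -0.86944)
o/12694 + 2329/(-27679) = -21523/24755/12694 + 2329/(-27679) = -21523/24755*1/12694 + 2329*(-1/27679) = -21523/314239970 - 2329/27679 = -732460625247/8697848129630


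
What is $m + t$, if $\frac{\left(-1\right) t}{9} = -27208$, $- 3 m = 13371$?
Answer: $240415$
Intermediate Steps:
$m = -4457$ ($m = \left(- \frac{1}{3}\right) 13371 = -4457$)
$t = 244872$ ($t = \left(-9\right) \left(-27208\right) = 244872$)
$m + t = -4457 + 244872 = 240415$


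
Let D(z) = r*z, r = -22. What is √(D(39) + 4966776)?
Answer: √4965918 ≈ 2228.4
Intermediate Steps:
D(z) = -22*z
√(D(39) + 4966776) = √(-22*39 + 4966776) = √(-858 + 4966776) = √4965918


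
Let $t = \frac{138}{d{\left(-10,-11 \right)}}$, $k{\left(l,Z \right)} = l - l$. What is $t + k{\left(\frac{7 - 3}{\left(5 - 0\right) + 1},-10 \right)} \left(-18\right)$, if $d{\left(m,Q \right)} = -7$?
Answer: $- \frac{138}{7} \approx -19.714$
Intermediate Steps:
$k{\left(l,Z \right)} = 0$
$t = - \frac{138}{7}$ ($t = \frac{138}{-7} = 138 \left(- \frac{1}{7}\right) = - \frac{138}{7} \approx -19.714$)
$t + k{\left(\frac{7 - 3}{\left(5 - 0\right) + 1},-10 \right)} \left(-18\right) = - \frac{138}{7} + 0 \left(-18\right) = - \frac{138}{7} + 0 = - \frac{138}{7}$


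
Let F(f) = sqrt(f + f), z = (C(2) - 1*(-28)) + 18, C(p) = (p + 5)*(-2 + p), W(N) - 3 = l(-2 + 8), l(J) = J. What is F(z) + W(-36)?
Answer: 9 + 2*sqrt(23) ≈ 18.592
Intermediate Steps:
W(N) = 9 (W(N) = 3 + (-2 + 8) = 3 + 6 = 9)
C(p) = (-2 + p)*(5 + p) (C(p) = (5 + p)*(-2 + p) = (-2 + p)*(5 + p))
z = 46 (z = ((-10 + 2**2 + 3*2) - 1*(-28)) + 18 = ((-10 + 4 + 6) + 28) + 18 = (0 + 28) + 18 = 28 + 18 = 46)
F(f) = sqrt(2)*sqrt(f) (F(f) = sqrt(2*f) = sqrt(2)*sqrt(f))
F(z) + W(-36) = sqrt(2)*sqrt(46) + 9 = 2*sqrt(23) + 9 = 9 + 2*sqrt(23)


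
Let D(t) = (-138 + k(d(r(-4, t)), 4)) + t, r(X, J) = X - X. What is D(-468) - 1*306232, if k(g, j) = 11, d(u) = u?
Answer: -306827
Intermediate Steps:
r(X, J) = 0
D(t) = -127 + t (D(t) = (-138 + 11) + t = -127 + t)
D(-468) - 1*306232 = (-127 - 468) - 1*306232 = -595 - 306232 = -306827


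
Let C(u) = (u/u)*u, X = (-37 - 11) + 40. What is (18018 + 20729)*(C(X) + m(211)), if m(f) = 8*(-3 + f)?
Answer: 64165032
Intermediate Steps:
X = -8 (X = -48 + 40 = -8)
m(f) = -24 + 8*f
C(u) = u (C(u) = 1*u = u)
(18018 + 20729)*(C(X) + m(211)) = (18018 + 20729)*(-8 + (-24 + 8*211)) = 38747*(-8 + (-24 + 1688)) = 38747*(-8 + 1664) = 38747*1656 = 64165032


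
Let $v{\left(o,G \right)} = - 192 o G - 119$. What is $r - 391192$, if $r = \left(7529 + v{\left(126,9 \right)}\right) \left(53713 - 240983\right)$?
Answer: $39385860668$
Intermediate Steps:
$v{\left(o,G \right)} = -119 - 192 G o$ ($v{\left(o,G \right)} = - 192 G o - 119 = -119 - 192 G o$)
$r = 39386251860$ ($r = \left(7529 - \left(119 + 1728 \cdot 126\right)\right) \left(53713 - 240983\right) = \left(7529 - 217847\right) \left(-187270\right) = \left(-210318\right) \left(-187270\right) = 39386251860$)
$r - 391192 = 39386251860 - 391192 = 39385860668$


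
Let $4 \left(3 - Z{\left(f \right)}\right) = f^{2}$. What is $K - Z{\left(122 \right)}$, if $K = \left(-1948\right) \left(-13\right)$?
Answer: $29042$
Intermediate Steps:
$Z{\left(f \right)} = 3 - \frac{f^{2}}{4}$
$K = 25324$
$K - Z{\left(122 \right)} = 25324 - \left(3 - \frac{122^{2}}{4}\right) = 25324 - \left(3 - 3721\right) = 25324 - -3718 = 25324 + 3718 = 29042$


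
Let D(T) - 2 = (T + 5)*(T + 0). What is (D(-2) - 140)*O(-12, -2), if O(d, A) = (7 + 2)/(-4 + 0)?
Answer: 324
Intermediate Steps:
D(T) = 2 + T*(5 + T) (D(T) = 2 + (T + 5)*(T + 0) = 2 + (5 + T)*T = 2 + T*(5 + T))
O(d, A) = -9/4 (O(d, A) = 9/(-4) = 9*(-1/4) = -9/4)
(D(-2) - 140)*O(-12, -2) = ((2 + (-2)**2 + 5*(-2)) - 140)*(-9/4) = ((2 + 4 - 10) - 140)*(-9/4) = (-4 - 140)*(-9/4) = -144*(-9/4) = 324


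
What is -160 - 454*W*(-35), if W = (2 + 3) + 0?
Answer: 79290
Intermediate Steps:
W = 5 (W = 5 + 0 = 5)
-160 - 454*W*(-35) = -160 - 2270*(-35) = -160 - 454*(-175) = -160 + 79450 = 79290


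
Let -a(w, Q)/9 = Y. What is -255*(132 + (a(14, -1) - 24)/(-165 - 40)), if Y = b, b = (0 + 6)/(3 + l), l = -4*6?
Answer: -9668070/287 ≈ -33687.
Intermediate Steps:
l = -24
b = -2/7 (b = (0 + 6)/(3 - 24) = 6/(-21) = 6*(-1/21) = -2/7 ≈ -0.28571)
Y = -2/7 ≈ -0.28571
a(w, Q) = 18/7 (a(w, Q) = -9*(-2/7) = 18/7)
-255*(132 + (a(14, -1) - 24)/(-165 - 40)) = -255*(132 + (18/7 - 24)/(-165 - 40)) = -255*(132 - 150/7/(-205)) = -255*(132 - 150/7*(-1/205)) = -255*(132 + 30/287) = -255*37914/287 = -9668070/287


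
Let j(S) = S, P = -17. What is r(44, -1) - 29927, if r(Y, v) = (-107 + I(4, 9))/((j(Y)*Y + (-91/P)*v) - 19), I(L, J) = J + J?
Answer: -972569159/32498 ≈ -29927.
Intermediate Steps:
I(L, J) = 2*J
r(Y, v) = -89/(-19 + Y**2 + 91*v/17) (r(Y, v) = (-107 + 2*9)/((Y*Y + (-91/(-17))*v) - 19) = (-107 + 18)/((Y**2 + (-91*(-1/17))*v) - 19) = -89/((Y**2 + 91*v/17) - 19) = -89/(-19 + Y**2 + 91*v/17))
r(44, -1) - 29927 = -1513/(-323 + 17*44**2 + 91*(-1)) - 29927 = -1513/(-323 + 17*1936 - 91) - 29927 = -1513/(-323 + 32912 - 91) - 29927 = -1513/32498 - 29927 = -972569159/32498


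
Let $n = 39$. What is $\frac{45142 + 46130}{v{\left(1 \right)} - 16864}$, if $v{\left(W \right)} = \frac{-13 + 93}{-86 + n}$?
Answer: $- \frac{536223}{99086} \approx -5.4117$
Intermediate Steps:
$v{\left(W \right)} = - \frac{80}{47}$ ($v{\left(W \right)} = \frac{-13 + 93}{-86 + 39} = \frac{80}{-47} = 80 \left(- \frac{1}{47}\right) = - \frac{80}{47}$)
$\frac{45142 + 46130}{v{\left(1 \right)} - 16864} = \frac{45142 + 46130}{- \frac{80}{47} - 16864} = \frac{91272}{- \frac{792688}{47}} = 91272 \left(- \frac{47}{792688}\right) = - \frac{536223}{99086}$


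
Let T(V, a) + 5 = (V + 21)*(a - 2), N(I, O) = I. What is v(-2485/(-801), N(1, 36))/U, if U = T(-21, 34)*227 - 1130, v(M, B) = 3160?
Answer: -632/453 ≈ -1.3951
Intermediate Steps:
T(V, a) = -5 + (-2 + a)*(21 + V) (T(V, a) = -5 + (V + 21)*(a - 2) = -5 + (21 + V)*(-2 + a) = -5 + (-2 + a)*(21 + V))
U = -2265 (U = (-47 - 2*(-21) + 21*34 - 21*34)*227 - 1130 = (-47 + 42 + 714 - 714)*227 - 1130 = -5*227 - 1130 = -1135 - 1130 = -2265)
v(-2485/(-801), N(1, 36))/U = 3160/(-2265) = 3160*(-1/2265) = -632/453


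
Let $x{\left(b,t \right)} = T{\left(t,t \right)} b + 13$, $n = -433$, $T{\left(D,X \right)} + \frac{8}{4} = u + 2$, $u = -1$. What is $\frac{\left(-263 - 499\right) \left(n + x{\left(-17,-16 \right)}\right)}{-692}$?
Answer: $- \frac{153543}{346} \approx -443.77$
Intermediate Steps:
$T{\left(D,X \right)} = -1$ ($T{\left(D,X \right)} = -2 + \left(-1 + 2\right) = -2 + 1 = -1$)
$x{\left(b,t \right)} = 13 - b$ ($x{\left(b,t \right)} = - b + 13 = 13 - b$)
$\frac{\left(-263 - 499\right) \left(n + x{\left(-17,-16 \right)}\right)}{-692} = \frac{\left(-263 - 499\right) \left(-433 + \left(13 - -17\right)\right)}{-692} = - 762 \left(-433 + \left(13 + 17\right)\right) \left(- \frac{1}{692}\right) = - 762 \left(-433 + 30\right) \left(- \frac{1}{692}\right) = \left(-762\right) \left(-403\right) \left(- \frac{1}{692}\right) = 307086 \left(- \frac{1}{692}\right) = - \frac{153543}{346}$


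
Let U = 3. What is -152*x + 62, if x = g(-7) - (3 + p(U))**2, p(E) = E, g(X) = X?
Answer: 6598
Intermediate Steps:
x = -43 (x = -7 - (3 + 3)**2 = -7 - 1*6**2 = -7 - 1*36 = -7 - 36 = -43)
-152*x + 62 = -152*(-43) + 62 = 6536 + 62 = 6598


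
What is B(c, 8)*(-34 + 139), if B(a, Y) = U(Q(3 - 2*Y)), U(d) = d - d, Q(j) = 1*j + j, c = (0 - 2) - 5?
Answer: 0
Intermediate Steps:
c = -7 (c = -2 - 5 = -7)
Q(j) = 2*j (Q(j) = j + j = 2*j)
U(d) = 0
B(a, Y) = 0
B(c, 8)*(-34 + 139) = 0*(-34 + 139) = 0*105 = 0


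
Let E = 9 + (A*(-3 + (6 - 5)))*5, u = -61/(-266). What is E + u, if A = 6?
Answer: -13505/266 ≈ -50.771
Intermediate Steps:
u = 61/266 (u = -61*(-1/266) = 61/266 ≈ 0.22932)
E = -51 (E = 9 + (6*(-3 + (6 - 5)))*5 = 9 + (6*(-3 + 1))*5 = 9 + (6*(-2))*5 = 9 - 12*5 = 9 - 60 = -51)
E + u = -51 + 61/266 = -13505/266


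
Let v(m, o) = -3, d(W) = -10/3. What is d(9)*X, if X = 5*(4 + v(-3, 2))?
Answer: -50/3 ≈ -16.667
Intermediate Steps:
d(W) = -10/3 (d(W) = -10*⅓ = -10/3)
X = 5 (X = 5*(4 - 3) = 5*1 = 5)
d(9)*X = -10/3*5 = -50/3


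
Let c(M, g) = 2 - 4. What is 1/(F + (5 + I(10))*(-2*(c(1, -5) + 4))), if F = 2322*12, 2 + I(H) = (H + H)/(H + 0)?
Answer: 1/27844 ≈ 3.5914e-5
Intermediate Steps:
c(M, g) = -2
I(H) = 0 (I(H) = -2 + (H + H)/(H + 0) = -2 + (2*H)/H = -2 + 2 = 0)
F = 27864
1/(F + (5 + I(10))*(-2*(c(1, -5) + 4))) = 1/(27864 + (5 + 0)*(-2*(-2 + 4))) = 1/(27864 + 5*(-2*2)) = 1/(27864 + 5*(-4)) = 1/(27864 - 20) = 1/27844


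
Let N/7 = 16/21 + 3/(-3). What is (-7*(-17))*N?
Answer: -595/3 ≈ -198.33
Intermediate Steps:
N = -5/3 (N = 7*(16/21 + 3/(-3)) = 7*(16*(1/21) + 3*(-⅓)) = 7*(16/21 - 1) = 7*(-5/21) = -5/3 ≈ -1.6667)
(-7*(-17))*N = -7*(-17)*(-5/3) = 119*(-5/3) = -595/3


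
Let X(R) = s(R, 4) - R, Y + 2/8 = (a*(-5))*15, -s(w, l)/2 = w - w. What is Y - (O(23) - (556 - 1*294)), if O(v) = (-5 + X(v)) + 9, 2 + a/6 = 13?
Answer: -18677/4 ≈ -4669.3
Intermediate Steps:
a = 66 (a = -12 + 6*13 = -12 + 78 = 66)
s(w, l) = 0 (s(w, l) = -2*(w - w) = -2*0 = 0)
Y = -19801/4 (Y = -¼ + (66*(-5))*15 = -¼ - 330*15 = -¼ - 4950 = -19801/4 ≈ -4950.3)
X(R) = -R (X(R) = 0 - R = -R)
O(v) = 4 - v (O(v) = (-5 - v) + 9 = 4 - v)
Y - (O(23) - (556 - 1*294)) = -19801/4 - ((4 - 1*23) - (556 - 1*294)) = -19801/4 - ((4 - 23) - (556 - 294)) = -19801/4 - (-19 - 1*262) = -19801/4 - (-19 - 262) = -19801/4 - 1*(-281) = -19801/4 + 281 = -18677/4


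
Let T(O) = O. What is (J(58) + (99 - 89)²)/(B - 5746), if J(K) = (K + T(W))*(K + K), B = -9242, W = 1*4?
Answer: -1823/3747 ≈ -0.48652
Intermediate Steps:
W = 4
J(K) = 2*K*(4 + K) (J(K) = (K + 4)*(K + K) = (4 + K)*(2*K) = 2*K*(4 + K))
(J(58) + (99 - 89)²)/(B - 5746) = (2*58*(4 + 58) + (99 - 89)²)/(-9242 - 5746) = (2*58*62 + 10²)/(-14988) = (7192 + 100)*(-1/14988) = 7292*(-1/14988) = -1823/3747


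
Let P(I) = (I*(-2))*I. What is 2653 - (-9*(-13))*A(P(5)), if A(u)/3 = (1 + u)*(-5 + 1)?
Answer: -66143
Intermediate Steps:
P(I) = -2*I² (P(I) = (-2*I)*I = -2*I²)
A(u) = -12 - 12*u (A(u) = 3*((1 + u)*(-5 + 1)) = 3*((1 + u)*(-4)) = 3*(-4 - 4*u) = -12 - 12*u)
2653 - (-9*(-13))*A(P(5)) = 2653 - (-9*(-13))*(-12 - (-24)*5²) = 2653 - 117*(-12 - (-24)*25) = 2653 - 117*(-12 - 12*(-50)) = 2653 - 117*(-12 + 600) = 2653 - 117*588 = 2653 - 1*68796 = 2653 - 68796 = -66143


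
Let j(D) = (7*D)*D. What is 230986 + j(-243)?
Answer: 644329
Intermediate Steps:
j(D) = 7*D²
230986 + j(-243) = 230986 + 7*(-243)² = 230986 + 7*59049 = 230986 + 413343 = 644329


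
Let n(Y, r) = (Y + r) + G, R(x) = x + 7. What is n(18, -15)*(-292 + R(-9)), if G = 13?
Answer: -4704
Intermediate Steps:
R(x) = 7 + x
n(Y, r) = 13 + Y + r (n(Y, r) = (Y + r) + 13 = 13 + Y + r)
n(18, -15)*(-292 + R(-9)) = (13 + 18 - 15)*(-292 + (7 - 9)) = 16*(-292 - 2) = 16*(-294) = -4704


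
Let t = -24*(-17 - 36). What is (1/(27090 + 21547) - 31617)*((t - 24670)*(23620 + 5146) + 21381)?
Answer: 60881162044261508/2861 ≈ 2.1280e+13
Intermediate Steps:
t = 1272 (t = -24*(-53) = 1272)
(1/(27090 + 21547) - 31617)*((t - 24670)*(23620 + 5146) + 21381) = (1/(27090 + 21547) - 31617)*((1272 - 24670)*(23620 + 5146) + 21381) = (1/48637 - 31617)*(-23398*28766 + 21381) = (1/48637 - 31617)*(-673066868 + 21381) = -1537756028/48637*(-673045487) = 60881162044261508/2861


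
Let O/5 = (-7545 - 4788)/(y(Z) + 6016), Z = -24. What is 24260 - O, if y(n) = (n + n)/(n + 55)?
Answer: 4525140095/186448 ≈ 24270.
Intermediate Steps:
y(n) = 2*n/(55 + n) (y(n) = (2*n)/(55 + n) = 2*n/(55 + n))
O = -1911615/186448 (O = 5*((-7545 - 4788)/(2*(-24)/(55 - 24) + 6016)) = 5*(-12333/(2*(-24)/31 + 6016)) = 5*(-12333/(2*(-24)*(1/31) + 6016)) = 5*(-12333/(-48/31 + 6016)) = 5*(-12333/186448/31) = 5*(-12333*31/186448) = 5*(-382323/186448) = -1911615/186448 ≈ -10.253)
24260 - O = 24260 - 1*(-1911615/186448) = 24260 + 1911615/186448 = 4525140095/186448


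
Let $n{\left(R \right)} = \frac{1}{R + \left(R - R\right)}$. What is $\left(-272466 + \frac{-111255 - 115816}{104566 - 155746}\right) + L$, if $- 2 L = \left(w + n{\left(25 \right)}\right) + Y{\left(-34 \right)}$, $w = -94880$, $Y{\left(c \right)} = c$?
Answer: $- \frac{57578672863}{255900} \approx -2.25 \cdot 10^{5}$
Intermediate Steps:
$n{\left(R \right)} = \frac{1}{R}$ ($n{\left(R \right)} = \frac{1}{R + 0} = \frac{1}{R}$)
$L = \frac{2372849}{50}$ ($L = - \frac{\left(-94880 + \frac{1}{25}\right) - 34}{2} = - \frac{- \frac{2371999}{25} - 34}{2} = \left(- \frac{1}{2}\right) \left(- \frac{2372849}{25}\right) = \frac{2372849}{50} \approx 47457.0$)
$\left(-272466 + \frac{-111255 - 115816}{104566 - 155746}\right) + L = \left(-272466 + \frac{-111255 - 115816}{104566 - 155746}\right) + \frac{2372849}{50} = \left(-272466 - \frac{227071}{-51180}\right) + \frac{2372849}{50} = \left(-272466 - - \frac{227071}{51180}\right) + \frac{2372849}{50} = \left(-272466 + \frac{227071}{51180}\right) + \frac{2372849}{50} = - \frac{13944582809}{51180} + \frac{2372849}{50} = - \frac{57578672863}{255900}$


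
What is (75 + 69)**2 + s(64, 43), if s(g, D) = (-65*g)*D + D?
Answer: -158101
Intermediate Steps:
s(g, D) = D - 65*D*g (s(g, D) = -65*D*g + D = D - 65*D*g)
(75 + 69)**2 + s(64, 43) = (75 + 69)**2 + 43*(1 - 65*64) = 144**2 + 43*(1 - 4160) = 20736 + 43*(-4159) = 20736 - 178837 = -158101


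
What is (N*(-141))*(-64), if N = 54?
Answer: 487296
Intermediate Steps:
(N*(-141))*(-64) = (54*(-141))*(-64) = -7614*(-64) = 487296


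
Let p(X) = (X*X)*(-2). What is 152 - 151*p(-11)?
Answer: 36694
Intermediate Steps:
p(X) = -2*X² (p(X) = X²*(-2) = -2*X²)
152 - 151*p(-11) = 152 - (-302)*(-11)² = 152 - (-302)*121 = 152 - 151*(-242) = 152 + 36542 = 36694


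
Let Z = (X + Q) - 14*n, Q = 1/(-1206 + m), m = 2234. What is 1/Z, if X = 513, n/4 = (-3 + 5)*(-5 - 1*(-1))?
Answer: 1028/987909 ≈ 0.0010406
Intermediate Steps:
n = -32 (n = 4*((-3 + 5)*(-5 - 1*(-1))) = 4*(2*(-5 + 1)) = 4*(2*(-4)) = 4*(-8) = -32)
Q = 1/1028 (Q = 1/(-1206 + 2234) = 1/1028 ≈ 0.00097276)
Z = 987909/1028 (Z = (513 + 1/1028) - 14*(-32) = 527365/1028 + 448 = 987909/1028 ≈ 961.00)
1/Z = 1/(987909/1028) = 1028/987909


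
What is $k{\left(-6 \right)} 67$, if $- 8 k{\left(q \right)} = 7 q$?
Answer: $\frac{1407}{4} \approx 351.75$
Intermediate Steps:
$k{\left(q \right)} = - \frac{7 q}{8}$
$k{\left(-6 \right)} 67 = \left(- \frac{7}{8}\right) \left(-6\right) 67 = \frac{21}{4} \cdot 67 = \frac{1407}{4}$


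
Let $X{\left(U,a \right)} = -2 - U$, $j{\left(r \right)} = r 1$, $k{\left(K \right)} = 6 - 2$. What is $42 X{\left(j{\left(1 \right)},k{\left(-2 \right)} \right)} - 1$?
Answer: $-127$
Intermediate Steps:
$k{\left(K \right)} = 4$ ($k{\left(K \right)} = 6 - 2 = 4$)
$j{\left(r \right)} = r$
$42 X{\left(j{\left(1 \right)},k{\left(-2 \right)} \right)} - 1 = 42 \left(-2 - 1\right) - 1 = 42 \left(-3\right) - 1 = -126 - 1 = -127$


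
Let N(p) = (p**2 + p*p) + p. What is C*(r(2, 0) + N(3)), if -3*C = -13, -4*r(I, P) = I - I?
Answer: 91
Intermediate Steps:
r(I, P) = 0 (r(I, P) = -(I - I)/4 = -1/4*0 = 0)
C = 13/3 (C = -1/3*(-13) = 13/3 ≈ 4.3333)
N(p) = p + 2*p**2 (N(p) = (p**2 + p**2) + p = 2*p**2 + p = p + 2*p**2)
C*(r(2, 0) + N(3)) = 13*(0 + 3*(1 + 2*3))/3 = 13*(0 + 3*(1 + 6))/3 = 13*(0 + 3*7)/3 = 13*(0 + 21)/3 = (13/3)*21 = 91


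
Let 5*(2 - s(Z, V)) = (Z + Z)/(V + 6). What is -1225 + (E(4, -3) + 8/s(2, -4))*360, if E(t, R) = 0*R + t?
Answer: 2015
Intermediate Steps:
E(t, R) = t (E(t, R) = 0 + t = t)
s(Z, V) = 2 - 2*Z/(5*(6 + V)) (s(Z, V) = 2 - (Z + Z)/(5*(V + 6)) = 2 - 2*Z/(5*(6 + V)))
-1225 + (E(4, -3) + 8/s(2, -4))*360 = -1225 + (4 + 8/(2*(30 - 1*2 + 5*(-4))/(5*(6 - 4))))*360 = -1225 + (4 + 8/((2/5)*(30 - 2 - 20)/2))*360 = -1225 + (4 + 8/((2/5)*(1/2)*8))*360 = -1225 + (4 + 8/(8/5))*360 = -1225 + (4 + (5/8)*8)*360 = -1225 + (4 + 5)*360 = -1225 + 9*360 = -1225 + 3240 = 2015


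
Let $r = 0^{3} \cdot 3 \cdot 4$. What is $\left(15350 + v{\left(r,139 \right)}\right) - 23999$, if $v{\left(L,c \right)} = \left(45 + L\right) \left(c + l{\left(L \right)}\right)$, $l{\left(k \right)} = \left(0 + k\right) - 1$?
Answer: $-2439$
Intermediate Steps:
$l{\left(k \right)} = -1 + k$ ($l{\left(k \right)} = k - 1 = -1 + k$)
$r = 0$ ($r = 0 \cdot 3 \cdot 4 = 0 \cdot 4 = 0$)
$v{\left(L,c \right)} = \left(45 + L\right) \left(-1 + L + c\right)$ ($v{\left(L,c \right)} = \left(45 + L\right) \left(c + \left(-1 + L\right)\right) = \left(45 + L\right) \left(-1 + L + c\right)$)
$\left(15350 + v{\left(r,139 \right)}\right) - 23999 = \left(15350 + \left(-45 + 0^{2} + 44 \cdot 0 + 45 \cdot 139 + 0 \cdot 139\right)\right) - 23999 = \left(15350 + \left(-45 + 0 + 0 + 6255 + 0\right)\right) - 23999 = \left(15350 + 6210\right) - 23999 = 21560 - 23999 = -2439$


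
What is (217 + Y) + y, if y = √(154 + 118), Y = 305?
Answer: 522 + 4*√17 ≈ 538.49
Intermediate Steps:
y = 4*√17 (y = √272 = 4*√17 ≈ 16.492)
(217 + Y) + y = (217 + 305) + 4*√17 = 522 + 4*√17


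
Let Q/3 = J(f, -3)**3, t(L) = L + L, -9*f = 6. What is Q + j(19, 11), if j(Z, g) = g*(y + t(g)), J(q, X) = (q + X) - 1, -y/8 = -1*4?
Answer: 2602/9 ≈ 289.11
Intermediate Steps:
f = -2/3 (f = -1/9*6 = -2/3 ≈ -0.66667)
y = 32 (y = -(-8)*4 = -8*(-4) = 32)
J(q, X) = -1 + X + q (J(q, X) = (X + q) - 1 = -1 + X + q)
t(L) = 2*L
Q = -2744/9 (Q = 3*(-1 - 3 - 2/3)**3 = 3*(-14/3)**3 = 3*(-2744/27) = -2744/9 ≈ -304.89)
j(Z, g) = g*(32 + 2*g)
Q + j(19, 11) = -2744/9 + 2*11*(16 + 11) = -2744/9 + 2*11*27 = -2744/9 + 594 = 2602/9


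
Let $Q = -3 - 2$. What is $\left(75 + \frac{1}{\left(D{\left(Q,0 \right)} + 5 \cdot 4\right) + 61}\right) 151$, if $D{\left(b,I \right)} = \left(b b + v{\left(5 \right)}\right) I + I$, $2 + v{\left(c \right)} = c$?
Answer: $\frac{917476}{81} \approx 11327.0$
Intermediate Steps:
$v{\left(c \right)} = -2 + c$
$Q = -5$
$D{\left(b,I \right)} = I + I \left(3 + b^{2}\right)$ ($D{\left(b,I \right)} = \left(b b + \left(-2 + 5\right)\right) I + I = \left(b^{2} + 3\right) I + I = \left(3 + b^{2}\right) I + I = I \left(3 + b^{2}\right) + I = I + I \left(3 + b^{2}\right)$)
$\left(75 + \frac{1}{\left(D{\left(Q,0 \right)} + 5 \cdot 4\right) + 61}\right) 151 = \left(75 + \frac{1}{\left(0 \left(4 + \left(-5\right)^{2}\right) + 5 \cdot 4\right) + 61}\right) 151 = \left(75 + \frac{1}{\left(0 \left(4 + 25\right) + 20\right) + 61}\right) 151 = \left(75 + \frac{1}{\left(0 \cdot 29 + 20\right) + 61}\right) 151 = \left(75 + \frac{1}{\left(0 + 20\right) + 61}\right) 151 = \left(75 + \frac{1}{20 + 61}\right) 151 = \left(75 + \frac{1}{81}\right) 151 = \frac{6076}{81} \cdot 151 = \frac{917476}{81}$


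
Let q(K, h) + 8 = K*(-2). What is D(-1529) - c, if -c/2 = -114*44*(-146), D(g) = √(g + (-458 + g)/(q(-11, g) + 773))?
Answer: 1464672 + I*√948578970/787 ≈ 1.4647e+6 + 39.135*I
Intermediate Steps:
q(K, h) = -8 - 2*K (q(K, h) = -8 + K*(-2) = -8 - 2*K)
D(g) = √(-458/787 + 788*g/787) (D(g) = √(g + (-458 + g)/((-8 - 2*(-11)) + 773)) = √(g + (-458 + g)/((-8 + 22) + 773)) = √(g + (-458 + g)/(14 + 773)) = √(g + (-458 + g)/787) = √(g + (-458 + g)*(1/787)) = √(g + (-458/787 + g/787)) = √(-458/787 + 788*g/787))
c = -1464672 (c = -2*(-114*44)*(-146) = -(-10032)*(-146) = -2*732336 = -1464672)
D(-1529) - c = √(-360446 + 620156*(-1529))/787 - 1*(-1464672) = √(-360446 - 948218524)/787 + 1464672 = √(-948578970)/787 + 1464672 = (I*√948578970)/787 + 1464672 = I*√948578970/787 + 1464672 = 1464672 + I*√948578970/787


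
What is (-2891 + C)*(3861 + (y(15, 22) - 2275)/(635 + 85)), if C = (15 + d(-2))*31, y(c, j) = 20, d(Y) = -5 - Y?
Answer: -1399387627/144 ≈ -9.7180e+6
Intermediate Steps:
C = 372 (C = (15 + (-5 - 1*(-2)))*31 = (15 + (-5 + 2))*31 = (15 - 3)*31 = 12*31 = 372)
(-2891 + C)*(3861 + (y(15, 22) - 2275)/(635 + 85)) = (-2891 + 372)*(3861 + (20 - 2275)/(635 + 85)) = -2519*(3861 - 2255/720) = -2519*(3861 - 2255*1/720) = -2519*(3861 - 451/144) = -2519*555533/144 = -1399387627/144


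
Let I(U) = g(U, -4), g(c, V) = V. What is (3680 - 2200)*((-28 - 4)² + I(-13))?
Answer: 1509600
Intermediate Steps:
I(U) = -4
(3680 - 2200)*((-28 - 4)² + I(-13)) = (3680 - 2200)*((-28 - 4)² - 4) = 1480*((-32)² - 4) = 1480*(1024 - 4) = 1480*1020 = 1509600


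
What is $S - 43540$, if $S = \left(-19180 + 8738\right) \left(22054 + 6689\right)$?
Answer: $-300177946$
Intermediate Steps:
$S = -300134406$ ($S = \left(-10442\right) 28743 = -300134406$)
$S - 43540 = -300134406 - 43540 = -300177946$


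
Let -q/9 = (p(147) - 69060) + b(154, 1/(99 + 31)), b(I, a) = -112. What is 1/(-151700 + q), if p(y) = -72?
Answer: 1/471496 ≈ 2.1209e-6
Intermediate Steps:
q = 623196 (q = -9*((-72 - 69060) - 112) = -9*(-69132 - 112) = -9*(-69244) = 623196)
1/(-151700 + q) = 1/(-151700 + 623196) = 1/471496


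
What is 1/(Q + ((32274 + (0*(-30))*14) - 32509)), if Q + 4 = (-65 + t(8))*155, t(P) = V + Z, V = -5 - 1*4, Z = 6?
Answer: -1/10779 ≈ -9.2773e-5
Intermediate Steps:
V = -9 (V = -5 - 4 = -9)
t(P) = -3 (t(P) = -9 + 6 = -3)
Q = -10544 (Q = -4 + (-65 - 3)*155 = -4 - 68*155 = -4 - 10540 = -10544)
1/(Q + ((32274 + (0*(-30))*14) - 32509)) = 1/(-10544 + ((32274 + (0*(-30))*14) - 32509)) = 1/(-10544 + ((32274 + 0*14) - 32509)) = 1/(-10544 + ((32274 + 0) - 32509)) = 1/(-10544 + (32274 - 32509)) = 1/(-10544 - 235) = 1/(-10779) = -1/10779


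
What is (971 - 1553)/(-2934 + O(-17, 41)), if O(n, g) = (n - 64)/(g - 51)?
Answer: 1940/9753 ≈ 0.19891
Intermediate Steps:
O(n, g) = (-64 + n)/(-51 + g)
(971 - 1553)/(-2934 + O(-17, 41)) = (971 - 1553)/(-2934 + (-64 - 17)/(-51 + 41)) = -582/(-2934 - 81/(-10)) = -582/(-2934 - 1/10*(-81)) = -582/(-2934 + 81/10) = -582/(-29259/10) = -582*(-10/29259) = 1940/9753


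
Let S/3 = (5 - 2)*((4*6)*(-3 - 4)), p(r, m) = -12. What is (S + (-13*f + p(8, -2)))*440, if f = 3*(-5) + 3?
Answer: -601920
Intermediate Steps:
f = -12 (f = -15 + 3 = -12)
S = -1512 (S = 3*((5 - 2)*((4*6)*(-3 - 4))) = 3*(3*(24*(-7))) = 3*(3*(-168)) = 3*(-504) = -1512)
(S + (-13*f + p(8, -2)))*440 = (-1512 + (-13*(-12) - 12))*440 = (-1512 + (156 - 12))*440 = (-1512 + 144)*440 = -1368*440 = -601920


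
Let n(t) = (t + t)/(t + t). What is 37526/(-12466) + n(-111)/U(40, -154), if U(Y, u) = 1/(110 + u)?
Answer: -293015/6233 ≈ -47.010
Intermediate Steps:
n(t) = 1 (n(t) = (2*t)/((2*t)) = (2*t)*(1/(2*t)) = 1)
37526/(-12466) + n(-111)/U(40, -154) = 37526/(-12466) + 1/1/(110 - 154) = 37526*(-1/12466) + 1/1/(-44) = -18763/6233 + 1/(-1/44) = -18763/6233 + 1*(-44) = -18763/6233 - 44 = -293015/6233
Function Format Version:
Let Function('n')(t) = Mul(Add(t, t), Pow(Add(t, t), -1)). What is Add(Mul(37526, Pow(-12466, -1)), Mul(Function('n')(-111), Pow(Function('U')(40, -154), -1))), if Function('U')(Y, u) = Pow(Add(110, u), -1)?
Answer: Rational(-293015, 6233) ≈ -47.010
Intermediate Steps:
Function('n')(t) = 1 (Function('n')(t) = Mul(Mul(2, t), Pow(Mul(2, t), -1)) = Mul(Mul(2, t), Mul(Rational(1, 2), Pow(t, -1))) = 1)
Add(Mul(37526, Pow(-12466, -1)), Mul(Function('n')(-111), Pow(Function('U')(40, -154), -1))) = Add(Mul(37526, Pow(-12466, -1)), Mul(1, Pow(Pow(Add(110, -154), -1), -1))) = Add(Mul(37526, Rational(-1, 12466)), Mul(1, Pow(Pow(-44, -1), -1))) = Add(Rational(-18763, 6233), Mul(1, Pow(Rational(-1, 44), -1))) = Add(Rational(-18763, 6233), Mul(1, -44)) = Add(Rational(-18763, 6233), -44) = Rational(-293015, 6233)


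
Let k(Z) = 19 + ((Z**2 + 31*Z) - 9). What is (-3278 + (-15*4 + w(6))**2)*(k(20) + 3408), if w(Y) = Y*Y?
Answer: -11991476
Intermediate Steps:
w(Y) = Y**2
k(Z) = 10 + Z**2 + 31*Z (k(Z) = 19 + (-9 + Z**2 + 31*Z) = 10 + Z**2 + 31*Z)
(-3278 + (-15*4 + w(6))**2)*(k(20) + 3408) = (-3278 + (-15*4 + 6**2)**2)*((10 + 20**2 + 31*20) + 3408) = (-3278 + (-60 + 36)**2)*((10 + 400 + 620) + 3408) = (-3278 + (-24)**2)*(1030 + 3408) = (-3278 + 576)*4438 = -2702*4438 = -11991476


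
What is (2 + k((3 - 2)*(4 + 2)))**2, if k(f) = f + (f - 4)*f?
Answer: 400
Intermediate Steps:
k(f) = f + f*(-4 + f) (k(f) = f + (-4 + f)*f = f + f*(-4 + f))
(2 + k((3 - 2)*(4 + 2)))**2 = (2 + ((3 - 2)*(4 + 2))*(-3 + (3 - 2)*(4 + 2)))**2 = (2 + (1*6)*(-3 + 1*6))**2 = (2 + 6*(-3 + 6))**2 = (2 + 6*3)**2 = (2 + 18)**2 = 20**2 = 400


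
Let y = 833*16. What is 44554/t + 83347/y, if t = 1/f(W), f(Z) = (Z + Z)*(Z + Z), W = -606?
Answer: 872282027331475/13328 ≈ 6.5447e+10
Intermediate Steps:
y = 13328
f(Z) = 4*Z² (f(Z) = (2*Z)*(2*Z) = 4*Z²)
t = 1/1468944 (t = 1/(4*(-606)²) = 1/(4*367236) = 1/1468944 ≈ 6.8076e-7)
44554/t + 83347/y = 44554/(1/1468944) + 83347/13328 = 44554*1468944 + 83347*(1/13328) = 65447330976 + 83347/13328 = 872282027331475/13328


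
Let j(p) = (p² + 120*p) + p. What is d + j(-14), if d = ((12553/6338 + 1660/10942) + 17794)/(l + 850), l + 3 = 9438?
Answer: -106724252782185/71326882286 ≈ -1496.3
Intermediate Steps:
l = 9435 (l = -3 + 9438 = 9435)
j(p) = p² + 121*p
d = 123416882243/71326882286 (d = ((12553/6338 + 1660/10942) + 17794)/(9435 + 850) = ((12553*(1/6338) + 1660*(1/10942)) + 17794)/10285 = ((12553/6338 + 830/5471) + 17794)*(1/10285) = (73938003/34675198 + 17794)*(1/10285) = (617084411215/34675198)*(1/10285) = 123416882243/71326882286 ≈ 1.7303)
d + j(-14) = 123416882243/71326882286 - 14*(121 - 14) = 123416882243/71326882286 - 14*107 = 123416882243/71326882286 - 1498 = -106724252782185/71326882286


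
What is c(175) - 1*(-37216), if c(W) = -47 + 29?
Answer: 37198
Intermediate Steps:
c(W) = -18
c(175) - 1*(-37216) = -18 - 1*(-37216) = -18 + 37216 = 37198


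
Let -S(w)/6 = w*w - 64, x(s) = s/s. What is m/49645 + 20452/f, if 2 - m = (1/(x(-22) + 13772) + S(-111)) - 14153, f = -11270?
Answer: -37179319382/770598179295 ≈ -0.048247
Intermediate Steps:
x(s) = 1
S(w) = 384 - 6*w² (S(w) = -6*(w*w - 64) = -6*(w² - 64) = -6*(-64 + w²) = 384 - 6*w²)
m = 1207850780/13773 (m = 2 - ((1/(1 + 13772) + (384 - 6*(-111)²)) - 14153) = 2 - ((1/13773 + (384 - 6*12321)) - 14153) = 2 - ((1/13773 + (384 - 73926)) - 14153) = 2 - ((1/13773 - 73542) - 14153) = 2 - (-1012893965/13773 - 14153) = 2 - 1*(-1207823234/13773) = 2 + 1207823234/13773 = 1207850780/13773 ≈ 87697.)
m/49645 + 20452/f = (1207850780/13773)/49645 + 20452/(-11270) = (1207850780/13773)*(1/49645) + 20452*(-1/11270) = 241570156/136752117 - 10226/5635 = -37179319382/770598179295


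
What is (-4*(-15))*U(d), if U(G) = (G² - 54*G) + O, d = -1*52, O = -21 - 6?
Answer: 329100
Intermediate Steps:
O = -27
d = -52
U(G) = -27 + G² - 54*G (U(G) = (G² - 54*G) - 27 = -27 + G² - 54*G)
(-4*(-15))*U(d) = (-4*(-15))*(-27 + (-52)² - 54*(-52)) = 60*(-27 + 2704 + 2808) = 60*5485 = 329100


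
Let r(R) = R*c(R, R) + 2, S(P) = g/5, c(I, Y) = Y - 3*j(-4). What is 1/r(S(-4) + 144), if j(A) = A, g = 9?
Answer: 25/575231 ≈ 4.3461e-5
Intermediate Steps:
c(I, Y) = 12 + Y (c(I, Y) = Y - 3*(-4) = Y + 12 = 12 + Y)
S(P) = 9/5
r(R) = 2 + R*(12 + R) (r(R) = R*(12 + R) + 2 = 2 + R*(12 + R))
1/r(S(-4) + 144) = 1/(2 + (9/5 + 144)*(12 + (9/5 + 144))) = 1/(2 + 729*(12 + 729/5)/5) = 1/(2 + (729/5)*(789/5)) = 1/(2 + 575181/25) = 1/(575231/25) = 25/575231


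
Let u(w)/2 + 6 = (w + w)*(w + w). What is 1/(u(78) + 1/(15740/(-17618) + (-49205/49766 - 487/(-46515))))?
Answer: 38166276107497/1857150603740702610 ≈ 2.0551e-5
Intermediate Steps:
u(w) = -12 + 8*w² (u(w) = -12 + 2*((w + w)*(w + w)) = -12 + 2*((2*w)*(2*w)) = -12 + 2*(4*w²) = -12 + 8*w²)
1/(u(78) + 1/(15740/(-17618) + (-49205/49766 - 487/(-46515)))) = 1/((-12 + 8*78²) + 1/(15740/(-17618) + (-49205/49766 - 487/(-46515)))) = 1/((-12 + 8*6084) + 1/(15740*(-1/17618) + (-49205*1/49766 - 487*(-1/46515)))) = 1/((-12 + 48672) + 1/(-7870/8809 + (-49205/49766 + 487/46515))) = 1/(48660 + 1/(-7870/8809 - 2264534533/2314865490)) = 1/(48660 + 1/(-38166276107497/20391650101410)) = 1/(48660 - 20391650101410/38166276107497) = 1/(1857150603740702610/38166276107497) = 38166276107497/1857150603740702610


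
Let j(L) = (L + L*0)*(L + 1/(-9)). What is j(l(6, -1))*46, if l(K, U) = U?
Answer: 460/9 ≈ 51.111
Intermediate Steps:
j(L) = L*(-⅑ + L) (j(L) = (L + 0)*(L - ⅑) = L*(-⅑ + L))
j(l(6, -1))*46 = -(-⅑ - 1)*46 = -1*(-10/9)*46 = (10/9)*46 = 460/9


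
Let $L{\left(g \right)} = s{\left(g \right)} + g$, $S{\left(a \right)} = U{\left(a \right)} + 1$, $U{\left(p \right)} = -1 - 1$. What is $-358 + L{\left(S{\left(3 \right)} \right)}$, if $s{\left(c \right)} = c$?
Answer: $-360$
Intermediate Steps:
$U{\left(p \right)} = -2$
$S{\left(a \right)} = -1$ ($S{\left(a \right)} = -2 + 1 = -1$)
$L{\left(g \right)} = 2 g$ ($L{\left(g \right)} = g + g = 2 g$)
$-358 + L{\left(S{\left(3 \right)} \right)} = -358 + 2 \left(-1\right) = -358 - 2 = -360$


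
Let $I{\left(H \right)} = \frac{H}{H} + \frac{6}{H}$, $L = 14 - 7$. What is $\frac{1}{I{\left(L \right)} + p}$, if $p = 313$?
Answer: $\frac{7}{2204} \approx 0.003176$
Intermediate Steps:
$L = 7$
$I{\left(H \right)} = 1 + \frac{6}{H}$
$\frac{1}{I{\left(L \right)} + p} = \frac{1}{\frac{6 + 7}{7} + 313} = \frac{1}{\frac{1}{7} \cdot 13 + 313} = \frac{1}{\frac{13}{7} + 313} = \frac{1}{\frac{2204}{7}} = \frac{7}{2204}$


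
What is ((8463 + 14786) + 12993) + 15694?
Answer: 51936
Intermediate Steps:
((8463 + 14786) + 12993) + 15694 = (23249 + 12993) + 15694 = 36242 + 15694 = 51936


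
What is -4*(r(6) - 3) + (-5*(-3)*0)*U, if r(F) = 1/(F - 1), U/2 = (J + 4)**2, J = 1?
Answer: 56/5 ≈ 11.200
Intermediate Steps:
U = 50 (U = 2*(1 + 4)**2 = 2*5**2 = 2*25 = 50)
r(F) = 1/(-1 + F)
-4*(r(6) - 3) + (-5*(-3)*0)*U = -4*(1/(-1 + 6) - 3) + (-5*(-3)*0)*50 = -4*(1/5 - 3) + (15*0)*50 = -4*(1/5 - 3) + 0*50 = -4*(-14/5) + 0 = 56/5 + 0 = 56/5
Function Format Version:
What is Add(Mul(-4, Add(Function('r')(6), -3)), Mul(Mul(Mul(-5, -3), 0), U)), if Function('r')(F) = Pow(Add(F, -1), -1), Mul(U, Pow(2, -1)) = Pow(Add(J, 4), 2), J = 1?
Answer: Rational(56, 5) ≈ 11.200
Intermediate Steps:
U = 50 (U = Mul(2, Pow(Add(1, 4), 2)) = Mul(2, Pow(5, 2)) = Mul(2, 25) = 50)
Function('r')(F) = Pow(Add(-1, F), -1)
Add(Mul(-4, Add(Function('r')(6), -3)), Mul(Mul(Mul(-5, -3), 0), U)) = Add(Mul(-4, Add(Pow(Add(-1, 6), -1), -3)), Mul(Mul(Mul(-5, -3), 0), 50)) = Add(Mul(-4, Add(Pow(5, -1), -3)), Mul(Mul(15, 0), 50)) = Add(Mul(-4, Add(Rational(1, 5), -3)), Mul(0, 50)) = Add(Mul(-4, Rational(-14, 5)), 0) = Add(Rational(56, 5), 0) = Rational(56, 5)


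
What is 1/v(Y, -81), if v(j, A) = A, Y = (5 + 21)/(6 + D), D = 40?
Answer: -1/81 ≈ -0.012346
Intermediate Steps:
Y = 13/23 (Y = (5 + 21)/(6 + 40) = 26/46 = 26*(1/46) = 13/23 ≈ 0.56522)
1/v(Y, -81) = 1/(-81) = -1/81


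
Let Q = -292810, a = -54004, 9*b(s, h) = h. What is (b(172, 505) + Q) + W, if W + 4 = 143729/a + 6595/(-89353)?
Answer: -12714235189508705/43428774708 ≈ -2.9276e+5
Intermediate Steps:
b(s, h) = h/9
W = -32500451365/4825419412 (W = -4 + (143729/(-54004) + 6595/(-89353)) = -4 + (143729*(-1/54004) + 6595*(-1/89353)) = -4 + (-143729/54004 - 6595/89353) = -4 - 13198773717/4825419412 = -32500451365/4825419412 ≈ -6.7353)
(b(172, 505) + Q) + W = ((⅑)*505 - 292810) - 32500451365/4825419412 = (505/9 - 292810) - 32500451365/4825419412 = -2634785/9 - 32500451365/4825419412 = -12714235189508705/43428774708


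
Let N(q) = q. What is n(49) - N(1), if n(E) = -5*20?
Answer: -101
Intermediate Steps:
n(E) = -100
n(49) - N(1) = -100 - 1*1 = -100 - 1 = -101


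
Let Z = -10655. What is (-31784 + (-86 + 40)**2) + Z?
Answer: -40323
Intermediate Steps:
(-31784 + (-86 + 40)**2) + Z = (-31784 + (-86 + 40)**2) - 10655 = (-31784 + (-46)**2) - 10655 = (-31784 + 2116) - 10655 = -29668 - 10655 = -40323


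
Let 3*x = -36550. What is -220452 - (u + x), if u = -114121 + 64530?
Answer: -476033/3 ≈ -1.5868e+5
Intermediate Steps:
x = -36550/3 (x = (⅓)*(-36550) = -36550/3 ≈ -12183.)
u = -49591
-220452 - (u + x) = -220452 - (-49591 - 36550/3) = -220452 - 1*(-185323/3) = -220452 + 185323/3 = -476033/3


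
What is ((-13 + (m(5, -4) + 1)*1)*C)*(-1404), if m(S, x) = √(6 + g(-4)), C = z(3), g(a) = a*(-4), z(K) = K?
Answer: 50544 - 4212*√22 ≈ 30788.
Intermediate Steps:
g(a) = -4*a
C = 3
m(S, x) = √22 (m(S, x) = √(6 - 4*(-4)) = √(6 + 16) = √22)
((-13 + (m(5, -4) + 1)*1)*C)*(-1404) = ((-13 + (√22 + 1)*1)*3)*(-1404) = ((-13 + (1 + √22)*1)*3)*(-1404) = ((-13 + (1 + √22))*3)*(-1404) = ((-12 + √22)*3)*(-1404) = (-36 + 3*√22)*(-1404) = 50544 - 4212*√22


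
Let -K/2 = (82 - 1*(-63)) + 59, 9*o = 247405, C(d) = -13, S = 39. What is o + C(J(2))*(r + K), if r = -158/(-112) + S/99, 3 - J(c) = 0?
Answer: 181676791/5544 ≈ 32770.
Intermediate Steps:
J(c) = 3 (J(c) = 3 - 1*0 = 3 + 0 = 3)
r = 3335/1848 (r = -158/(-112) + 39/99 = -158*(-1/112) + 39*(1/99) = 79/56 + 13/33 = 3335/1848 ≈ 1.8047)
o = 247405/9 (o = (1/9)*247405 = 247405/9 ≈ 27489.)
K = -408 (K = -2*((82 - 1*(-63)) + 59) = -2*((82 + 63) + 59) = -2*(145 + 59) = -2*204 = -408)
o + C(J(2))*(r + K) = 247405/9 - 13*(3335/1848 - 408) = 247405/9 - 13*(-750649/1848) = 247405/9 + 9758437/1848 = 181676791/5544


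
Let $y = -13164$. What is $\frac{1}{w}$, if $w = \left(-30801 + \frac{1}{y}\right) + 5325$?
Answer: $- \frac{13164}{335366065} \approx -3.9253 \cdot 10^{-5}$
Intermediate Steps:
$w = - \frac{335366065}{13164}$ ($w = \left(-30801 + \frac{1}{-13164}\right) + 5325 = \left(-30801 - \frac{1}{13164}\right) + 5325 = - \frac{405464365}{13164} + 5325 = - \frac{335366065}{13164} \approx -25476.0$)
$\frac{1}{w} = \frac{1}{- \frac{335366065}{13164}} = - \frac{13164}{335366065}$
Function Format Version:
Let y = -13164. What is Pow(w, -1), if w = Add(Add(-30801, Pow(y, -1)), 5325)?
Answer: Rational(-13164, 335366065) ≈ -3.9253e-5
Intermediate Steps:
w = Rational(-335366065, 13164) (w = Add(Add(-30801, Pow(-13164, -1)), 5325) = Add(Add(-30801, Rational(-1, 13164)), 5325) = Add(Rational(-405464365, 13164), 5325) = Rational(-335366065, 13164) ≈ -25476.)
Pow(w, -1) = Pow(Rational(-335366065, 13164), -1) = Rational(-13164, 335366065)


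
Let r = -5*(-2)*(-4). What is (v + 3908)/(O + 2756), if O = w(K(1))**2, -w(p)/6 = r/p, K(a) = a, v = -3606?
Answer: 151/30178 ≈ 0.0050036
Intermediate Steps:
r = -40 (r = 10*(-4) = -40)
w(p) = 240/p (w(p) = -(-240)/p = 240/p)
O = 57600 (O = (240/1)**2 = (240*1)**2 = 240**2 = 57600)
(v + 3908)/(O + 2756) = (-3606 + 3908)/(57600 + 2756) = 302/60356 = 302*(1/60356) = 151/30178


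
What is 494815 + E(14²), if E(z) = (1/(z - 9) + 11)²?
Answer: 17307421099/34969 ≈ 4.9494e+5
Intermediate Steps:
E(z) = (11 + 1/(-9 + z))² (E(z) = (1/(-9 + z) + 11)² = (11 + 1/(-9 + z))²)
494815 + E(14²) = 494815 + (-98 + 11*14²)²/(-9 + 14²)² = 494815 + (-98 + 11*196)²/(-9 + 196)² = 494815 + (-98 + 2156)²/187² = 494815 + 2058²*(1/34969) = 494815 + 4235364*(1/34969) = 494815 + 4235364/34969 = 17307421099/34969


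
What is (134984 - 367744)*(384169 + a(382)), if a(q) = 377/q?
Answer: -17079106575300/191 ≈ -8.9419e+10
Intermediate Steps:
(134984 - 367744)*(384169 + a(382)) = (134984 - 367744)*(384169 + 377/382) = -232760*(384169 + 377*(1/382)) = -232760*(384169 + 377/382) = -232760*146752935/382 = -17079106575300/191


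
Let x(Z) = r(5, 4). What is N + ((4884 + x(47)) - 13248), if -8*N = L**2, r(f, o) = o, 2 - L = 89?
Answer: -74449/8 ≈ -9306.1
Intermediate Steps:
L = -87 (L = 2 - 1*89 = 2 - 89 = -87)
x(Z) = 4
N = -7569/8 (N = -1/8*(-87)**2 = -1/8*7569 = -7569/8 ≈ -946.13)
N + ((4884 + x(47)) - 13248) = -7569/8 + ((4884 + 4) - 13248) = -7569/8 + (4888 - 13248) = -7569/8 - 8360 = -74449/8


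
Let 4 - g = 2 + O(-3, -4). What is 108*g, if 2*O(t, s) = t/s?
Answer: 351/2 ≈ 175.50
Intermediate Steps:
O(t, s) = t/(2*s) (O(t, s) = (t/s)/2 = t/(2*s))
g = 13/8 (g = 4 - (2 + (½)*(-3)/(-4)) = 4 - (2 + (½)*(-3)*(-¼)) = 4 - (2 + 3/8) = 4 - 1*19/8 = 4 - 19/8 = 13/8 ≈ 1.6250)
108*g = 108*(13/8) = 351/2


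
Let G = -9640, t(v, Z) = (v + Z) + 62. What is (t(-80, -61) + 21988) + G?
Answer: 12269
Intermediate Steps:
t(v, Z) = 62 + Z + v (t(v, Z) = (Z + v) + 62 = 62 + Z + v)
(t(-80, -61) + 21988) + G = ((62 - 61 - 80) + 21988) - 9640 = (-79 + 21988) - 9640 = 21909 - 9640 = 12269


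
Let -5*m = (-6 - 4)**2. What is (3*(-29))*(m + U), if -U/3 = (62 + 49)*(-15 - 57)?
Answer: -2084172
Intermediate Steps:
U = 23976 (U = -3*(62 + 49)*(-15 - 57) = -333*(-72) = -3*(-7992) = 23976)
m = -20 (m = -(-6 - 4)**2/5 = -1/5*(-10)**2 = -1/5*100 = -20)
(3*(-29))*(m + U) = (3*(-29))*(-20 + 23976) = -87*23956 = -2084172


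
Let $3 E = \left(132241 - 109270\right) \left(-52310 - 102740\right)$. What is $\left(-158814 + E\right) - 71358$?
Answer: $-1187448022$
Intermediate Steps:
$E = -1187217850$ ($E = \frac{\left(132241 - 109270\right) \left(-52310 - 102740\right)}{3} = \frac{22971 \left(-155050\right)}{3} = \frac{1}{3} \left(-3561653550\right) = -1187217850$)
$\left(-158814 + E\right) - 71358 = \left(-158814 - 1187217850\right) - 71358 = -1187376664 - 71358 = -1187448022$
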